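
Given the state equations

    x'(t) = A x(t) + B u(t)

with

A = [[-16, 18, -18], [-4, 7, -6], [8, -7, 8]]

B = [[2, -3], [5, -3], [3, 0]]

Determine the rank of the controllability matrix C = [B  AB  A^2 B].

2

AB = [[4, -6], [9, -9], [5, -3]]
A^2B = [[8, -12], [17, -21], [9, -9]]
Controllability matrix C = [B  AB  A^2B] = [[2, -3, 4, -6, 8, -12], [5, -3, 9, -9, 17, -21], [3, 0, 5, -3, 9, -9]]
The rows r1, r2, r3 of C are linearly dependent: r1 - r2 + r3 = 0 (check each entry), so rank(C) ≤ 2.
The 2×2 minor from rows 1, 2, columns 1, 2 is 2·(-3) - (-3)·5 = -6 - (-15) = 9 ≠ 0, so rank(C) = 2.
rank(C) = 2 < n = 3, so the pair (A, B) is not completely controllable.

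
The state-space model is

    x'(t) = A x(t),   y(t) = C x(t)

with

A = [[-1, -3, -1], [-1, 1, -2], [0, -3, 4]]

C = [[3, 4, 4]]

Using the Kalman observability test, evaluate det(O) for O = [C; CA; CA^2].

1182

CA = [[-7, -17, 5]]
CA^2 = [[24, -11, 61]]
Observability matrix O = [C; CA; CA^2] = [[3, 4, 4], [-7, -17, 5], [24, -11, 61]]
Expanding along the first row, det(O) = 3·((-17)·61 - 5·(-11)) - 4·((-7)·61 - 5·24) + 4·((-7)·(-11) - (-17)·24) = 3·(-982) - 4·(-547) + 4·485 = 1182
Since det(O) ≠ 0, rank(O) = 3 and the system is completely observable.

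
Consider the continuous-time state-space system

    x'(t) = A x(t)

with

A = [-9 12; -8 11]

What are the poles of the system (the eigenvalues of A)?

det(sI - A) = s^2 - (tr A)s + det A, with tr A = (-9) + 11 = 2 and det A = (-9)·11 - 12·(-8) = -99 - (-96) = -3.
So p(s) = det(sI - A) = s^2 - 2s - 3.
Factor s^2 - 2s - 3: two numbers with sum 2 and product -3 are 3 and -1, so s^2 - 2s - 3 = (s - 3)(s + 1).
Hence p(s) = (s - 3) (s + 1), with roots -1, 3.
At least one eigenvalue has non-negative real part, so the system is not asymptotically stable.

-1, 3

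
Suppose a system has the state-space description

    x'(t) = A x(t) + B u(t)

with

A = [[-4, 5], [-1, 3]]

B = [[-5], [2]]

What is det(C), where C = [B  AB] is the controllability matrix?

AB = [[30], [11]]
Controllability matrix C = [B  AB] = [[-5, 30], [2, 11]]
det(C) = (-5)·11 - 30·2 = -55 - 60 = -115
Since det(C) ≠ 0, rank(C) = 2 and the system is completely controllable.

-115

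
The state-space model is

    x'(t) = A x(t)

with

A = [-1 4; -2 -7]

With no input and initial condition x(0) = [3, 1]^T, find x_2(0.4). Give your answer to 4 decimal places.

det(sI - A) = s^2 - (tr A)s + det A, with tr A = (-1) + (-7) = -8 and det A = (-1)·(-7) - 4·(-2) = 7 - (-8) = 15.
So p(s) = det(sI - A) = s^2 + 8s + 15.
Factor s^2 + 8s + 15: two numbers with sum -8 and product 15 are -3 and -5, so s^2 + 8s + 15 = (s + 3)(s + 5).
Hence p(s) = (s + 3) (s + 5), with roots -5, -3.
The eigenvalues -5, -3 are distinct and real, so A is diagonalisable and x(t) = e^{At} x(0) = V diag(e^{λ_i t}) V^{-1} x(0), where the columns of V are the eigenvectors.
λ = -5: A - (-5)I = [[4, 4], [-2, -2]]. Row 1 gives 4·v1 + 4·v2 = 0, so take v_1 = [-1, 1]^T.
λ = -3: A - (-3)I = [[2, 4], [-2, -4]]. Row 1 gives 2·v1 + 4·v2 = 0, so take v_2 = [-2, 1]^T.
V = [v_1 v_2] = [[-1, -2], [1, 1]] has det V = 1, so V^{-1} = adj(V)/det V = [[1, 2], [-1, -1]].
Modal coordinates z(0) = V^{-1} x(0): 1·3 + 2·1 = 5; (-1)·3 + (-1)·1 = -4; so z(0) = [5, -4]^T.
x_2(t) = Σ_i (v_i)_2 · z_i(0) · e^{λ_i t} (row 2 of V times the modal terms).
x_2(0.4) = 1·5·e^{-5·0.4} + 1·(-4)·e^{-3·0.4} = 5·0.135335 + (-4)·0.301194 = -0.5281.

-0.5281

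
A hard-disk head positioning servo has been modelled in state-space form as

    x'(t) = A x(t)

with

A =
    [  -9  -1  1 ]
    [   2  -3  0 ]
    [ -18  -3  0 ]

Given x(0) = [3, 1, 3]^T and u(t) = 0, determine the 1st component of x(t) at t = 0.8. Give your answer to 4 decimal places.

-0.1695

det(sI - A) = s^3 - (tr A)s^2 + (M11 + M22 + M33)s - det A, where Mii is the 2×2 principal minor of A obtained by deleting row i and column i.
tr A = (-9) + (-3) + 0 = -12; M11 = (-3)·0 - 0·(-3) = 0 - 0 = 0; M22 = (-9)·0 - 1·(-18) = 0 - (-18) = 18; M33 = (-9)·(-3) - (-1)·2 = 27 - (-2) = 29; sum of minors = 47.
det A = (-9)·((-3)·0 - 0·(-3)) - (-1)·(2·0 - 0·(-18)) + 1·(2·(-3) - (-3)·(-18)) = (-9)·0 - (-1)·0 + 1·(-60) = -60.
So p(s) = det(sI - A) = s^3 + 12s^2 + 47s + 60.
Rational-root test: any integer root divides 60. Testing small divisors, s = -3 works: p(-3) = -27 + 108 + (-141) + 60 = 0, so (s + 3) is a factor.
Dividing, p(s) = (s + 3)(s^2 + 9s + 20).
Factor s^2 + 9s + 20: two numbers with sum -9 and product 20 are -4 and -5, so s^2 + 9s + 20 = (s + 4)(s + 5).
Hence p(s) = (s + 3) (s + 4) (s + 5), with roots -5, -4, -3.
The eigenvalues -5, -4, -3 are distinct and real, so A is diagonalisable and x(t) = e^{At} x(0) = V diag(e^{λ_i t}) V^{-1} x(0), where the columns of V are the eigenvectors.
λ = -5: A - (-5)I = [[-4, -1, 1], [2, 2, 0], [-18, -3, 5]]. v must be orthogonal to every row; (row 1) × (row 2) = [-2, 2, -6], so take v_1 = [1, -1, 3]^T.
λ = -4: A - (-4)I = [[-5, -1, 1], [2, 1, 0], [-18, -3, 4]]. v must be orthogonal to every row; (row 1) × (row 2) = [-1, 2, -3], so take v_2 = [1, -2, 3]^T.
λ = -3: A - (-3)I = [[-6, -1, 1], [2, 0, 0], [-18, -3, 3]]. v must be orthogonal to every row; (row 1) × (row 2) = [0, 2, 2], so take v_3 = [0, 1, 1]^T.
V = [v_1 v_2 v_3] = [[1, 1, 0], [-1, -2, 1], [3, 3, 1]] has det V = -1, so V^{-1} = adj(V)/det V = [[5, 1, -1], [-4, -1, 1], [-3, 0, 1]].
Modal coordinates z(0) = V^{-1} x(0): 5·3 + 1·1 + (-1)·3 = 13; (-4)·3 + (-1)·1 + 1·3 = -10; (-3)·3 + 0·1 + 1·3 = -6; so z(0) = [13, -10, -6]^T.
x_1(t) = Σ_i (v_i)_1 · z_i(0) · e^{λ_i t} (row 1 of V times the modal terms).
x_1(0.8) = 1·13·e^{-5·0.8} + 1·(-10)·e^{-4·0.8} + 0·(-6)·e^{-3·0.8} = 13·0.018316 + (-10)·0.040762 + 0·0.090718 = -0.1695.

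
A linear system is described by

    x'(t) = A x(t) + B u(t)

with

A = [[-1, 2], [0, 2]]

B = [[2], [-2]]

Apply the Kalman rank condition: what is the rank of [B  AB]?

AB = [[-6], [-4]]
Controllability matrix C = [B  AB] = [[2, -6], [-2, -4]]
det(C) = 2·(-4) - (-6)·(-2) = -8 - 12 = -20 ≠ 0, so rank(C) = 2.
rank(C) = 2 = n, so the pair (A, B) is completely controllable.

2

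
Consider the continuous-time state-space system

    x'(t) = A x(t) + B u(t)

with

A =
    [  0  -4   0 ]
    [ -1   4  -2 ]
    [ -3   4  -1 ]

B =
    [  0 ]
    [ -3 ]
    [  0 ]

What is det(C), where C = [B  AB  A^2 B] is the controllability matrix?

AB = [[12], [-12], [-12]]
A^2B = [[48], [-36], [-72]]
Controllability matrix C = [B  AB  A^2B] = [[0, 12, 48], [-3, -12, -36], [0, -12, -72]]
Expanding along the first row, det(C) = 0·((-12)·(-72) - (-36)·(-12)) - 12·((-3)·(-72) - (-36)·0) + 48·((-3)·(-12) - (-12)·0) = 0·432 - 12·216 + 48·36 = -864
Since det(C) ≠ 0, rank(C) = 3 and the system is completely controllable.

-864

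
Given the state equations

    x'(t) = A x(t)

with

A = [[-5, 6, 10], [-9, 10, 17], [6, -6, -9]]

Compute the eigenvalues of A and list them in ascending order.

-3, -2, 1

det(sI - A) = s^3 - (tr A)s^2 + (M11 + M22 + M33)s - det A, where Mii is the 2×2 principal minor of A obtained by deleting row i and column i.
tr A = (-5) + 10 + (-9) = -4; M11 = 10·(-9) - 17·(-6) = -90 - (-102) = 12; M22 = (-5)·(-9) - 10·6 = 45 - 60 = -15; M33 = (-5)·10 - 6·(-9) = -50 - (-54) = 4; sum of minors = 1.
det A = (-5)·(10·(-9) - 17·(-6)) - 6·((-9)·(-9) - 17·6) + 10·((-9)·(-6) - 10·6) = (-5)·12 - 6·(-21) + 10·(-6) = 6.
So p(s) = det(sI - A) = s^3 + 4s^2 + s - 6.
Rational-root test: any integer root divides -6. Testing small divisors, s = 1 works: p(1) = 1 + 4 + 1 + (-6) = 0, so (s - 1) is a factor.
Dividing, p(s) = (s - 1)(s^2 + 5s + 6).
Factor s^2 + 5s + 6: two numbers with sum -5 and product 6 are -2 and -3, so s^2 + 5s + 6 = (s + 2)(s + 3).
Hence p(s) = (s - 1) (s + 2) (s + 3), with roots -3, -2, 1.
At least one eigenvalue has non-negative real part, so the system is not asymptotically stable.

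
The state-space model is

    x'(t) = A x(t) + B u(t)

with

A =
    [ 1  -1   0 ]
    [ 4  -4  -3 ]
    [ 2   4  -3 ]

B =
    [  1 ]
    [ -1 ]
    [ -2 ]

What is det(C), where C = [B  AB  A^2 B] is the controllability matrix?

AB = [[2], [14], [4]]
A^2B = [[-12], [-60], [48]]
Controllability matrix C = [B  AB  A^2B] = [[1, 2, -12], [-1, 14, -60], [-2, 4, 48]]
Expanding along the first row, det(C) = 1·(14·48 - (-60)·4) - 2·((-1)·48 - (-60)·(-2)) + (-12)·((-1)·4 - 14·(-2)) = 1·912 - 2·(-168) + (-12)·24 = 960
Since det(C) ≠ 0, rank(C) = 3 and the system is completely controllable.

960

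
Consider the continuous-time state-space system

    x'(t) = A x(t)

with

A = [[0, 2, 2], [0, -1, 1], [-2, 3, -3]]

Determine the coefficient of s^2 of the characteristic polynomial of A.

Expand det(sI - A) for the 3×3 matrix.
p(s) = s^3 + 4s^2 + 4s + 8.
(Check: constant term = det(-A) = (-1)^3 det A = 8; coefficient of s^2 = -tr A = 4.)
The coefficient of s^2 is 4.

4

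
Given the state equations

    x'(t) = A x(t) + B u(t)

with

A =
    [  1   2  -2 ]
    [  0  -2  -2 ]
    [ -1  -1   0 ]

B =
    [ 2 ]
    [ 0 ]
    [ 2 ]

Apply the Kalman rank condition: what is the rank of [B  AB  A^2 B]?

AB = [[-2], [-4], [-2]]
A^2B = [[-6], [12], [6]]
Controllability matrix C = [B  AB  A^2B] = [[2, -2, -6], [0, -4, 12], [2, -2, 6]]
det(C) = 2·((-4)·6 - 12·(-2)) - (-2)·(0·6 - 12·2) + (-6)·(0·(-2) - (-4)·2) = 2·0 - (-2)·(-24) + (-6)·8 = -96 ≠ 0, so rank(C) = 3.
rank(C) = 3 = n, so the pair (A, B) is completely controllable.

3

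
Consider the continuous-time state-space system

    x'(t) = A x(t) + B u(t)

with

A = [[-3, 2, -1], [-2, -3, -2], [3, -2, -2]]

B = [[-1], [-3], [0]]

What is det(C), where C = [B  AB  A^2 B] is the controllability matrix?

AB = [[-3], [11], [3]]
A^2B = [[28], [-33], [-37]]
Controllability matrix C = [B  AB  A^2B] = [[-1, -3, 28], [-3, 11, -33], [0, 3, -37]]
Expanding along the first row, det(C) = (-1)·(11·(-37) - (-33)·3) - (-3)·((-3)·(-37) - (-33)·0) + 28·((-3)·3 - 11·0) = (-1)·(-308) - (-3)·111 + 28·(-9) = 389
Since det(C) ≠ 0, rank(C) = 3 and the system is completely controllable.

389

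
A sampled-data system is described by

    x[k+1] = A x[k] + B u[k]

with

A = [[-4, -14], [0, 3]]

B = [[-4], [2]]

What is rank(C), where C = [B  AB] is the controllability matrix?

AB = [[-12], [6]]
Controllability matrix C = [B  AB] = [[-4, -12], [2, 6]]
Every column of C is a scalar multiple of column 1 = [-4, 2] (multipliers 1, 3), so the columns span a one-dimensional space.
C ≠ 0, hence rank(C) = 1.
rank(C) = 1 < n = 2, so the pair (A, B) is not completely controllable.

1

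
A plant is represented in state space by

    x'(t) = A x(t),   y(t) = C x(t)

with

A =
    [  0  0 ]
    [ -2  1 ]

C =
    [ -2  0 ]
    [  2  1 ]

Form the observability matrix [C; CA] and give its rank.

2

CA = [[0, 0], [-2, 1]]
Observability matrix O = [C; CA] = [[-2, 0], [2, 1], [0, 0], [-2, 1]]
Take the 2×2 submatrix of O formed by rows 1, 2: [[-2, 0], [2, 1]]. Its determinant is (-2)·1 - 0·2 = -2 - 0 = -2 ≠ 0.
So rank(O) ≥ 2; since O has 2 columns, rank(O) = 2.
rank(O) = 2 = n, so the pair (A, C) is completely observable.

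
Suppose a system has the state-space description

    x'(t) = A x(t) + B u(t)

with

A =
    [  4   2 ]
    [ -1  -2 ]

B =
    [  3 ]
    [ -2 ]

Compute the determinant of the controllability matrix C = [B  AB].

19

AB = [[8], [1]]
Controllability matrix C = [B  AB] = [[3, 8], [-2, 1]]
det(C) = 3·1 - 8·(-2) = 3 - (-16) = 19
Since det(C) ≠ 0, rank(C) = 2 and the system is completely controllable.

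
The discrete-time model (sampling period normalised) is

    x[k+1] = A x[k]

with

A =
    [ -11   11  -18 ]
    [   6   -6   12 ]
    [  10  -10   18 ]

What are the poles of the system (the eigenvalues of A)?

-2, 0, 3

det(zI - A) = z^3 - (tr A)z^2 + (M11 + M22 + M33)z - det A, where Mii is the 2×2 principal minor of A obtained by deleting row i and column i.
tr A = (-11) + (-6) + 18 = 1; M11 = (-6)·18 - 12·(-10) = -108 - (-120) = 12; M22 = (-11)·18 - (-18)·10 = -198 - (-180) = -18; M33 = (-11)·(-6) - 11·6 = 66 - 66 = 0; sum of minors = -6.
det A = (-11)·((-6)·18 - 12·(-10)) - 11·(6·18 - 12·10) + (-18)·(6·(-10) - (-6)·10) = (-11)·12 - 11·(-12) + (-18)·0 = 0.
So p(z) = det(zI - A) = z^3 - z^2 - 6z.
The constant term is 0, so p(z) = z(z^2 - z - 6).
Factor z^2 - z - 6: two numbers with sum 1 and product -6 are 3 and -2, so z^2 - z - 6 = (z - 3)(z + 2).
Hence p(z) = z (z - 3) (z + 2), with roots -2, 0, 3.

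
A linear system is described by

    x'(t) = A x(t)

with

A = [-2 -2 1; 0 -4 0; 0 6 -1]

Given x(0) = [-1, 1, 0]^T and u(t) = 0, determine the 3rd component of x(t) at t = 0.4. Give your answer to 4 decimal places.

det(sI - A) = s^3 - (tr A)s^2 + (M11 + M22 + M33)s - det A, where Mii is the 2×2 principal minor of A obtained by deleting row i and column i.
tr A = (-2) + (-4) + (-1) = -7; M11 = (-4)·(-1) - 0·6 = 4 - 0 = 4; M22 = (-2)·(-1) - 1·0 = 2 - 0 = 2; M33 = (-2)·(-4) - (-2)·0 = 8 - 0 = 8; sum of minors = 14.
det A = (-2)·((-4)·(-1) - 0·6) - (-2)·(0·(-1) - 0·0) + 1·(0·6 - (-4)·0) = (-2)·4 - (-2)·0 + 1·0 = -8.
So p(s) = det(sI - A) = s^3 + 7s^2 + 14s + 8.
Rational-root test: any integer root divides 8. Testing small divisors, s = -1 works: p(-1) = -1 + 7 + (-14) + 8 = 0, so (s + 1) is a factor.
Dividing, p(s) = (s + 1)(s^2 + 6s + 8).
Factor s^2 + 6s + 8: two numbers with sum -6 and product 8 are -2 and -4, so s^2 + 6s + 8 = (s + 2)(s + 4).
Hence p(s) = (s + 1) (s + 2) (s + 4), with roots -4, -2, -1.
The eigenvalues -4, -2, -1 are distinct and real, so A is diagonalisable and x(t) = e^{At} x(0) = V diag(e^{λ_i t}) V^{-1} x(0), where the columns of V are the eigenvectors.
λ = -4: A - (-4)I = [[2, -2, 1], [0, 0, 0], [0, 6, 3]]. v must be orthogonal to every row; (row 1) × (row 3) = [-12, -6, 12], so take v_1 = [2, 1, -2]^T.
λ = -2: A - (-2)I = [[0, -2, 1], [0, -2, 0], [0, 6, 1]]. v must be orthogonal to every row; (row 1) × (row 2) = [2, 0, 0], so take v_2 = [-1, 0, 0]^T.
λ = -1: A - (-1)I = [[-1, -2, 1], [0, -3, 0], [0, 6, 0]]. v must be orthogonal to every row; (row 1) × (row 2) = [3, 0, 3], so take v_3 = [1, 0, 1]^T.
V = [v_1 v_2 v_3] = [[2, -1, 1], [1, 0, 0], [-2, 0, 1]] has det V = 1, so V^{-1} = adj(V)/det V = [[0, 1, 0], [-1, 4, 1], [0, 2, 1]].
Modal coordinates z(0) = V^{-1} x(0): 0·(-1) + 1·1 + 0·0 = 1; (-1)·(-1) + 4·1 + 1·0 = 5; 0·(-1) + 2·1 + 1·0 = 2; so z(0) = [1, 5, 2]^T.
x_3(t) = Σ_i (v_i)_3 · z_i(0) · e^{λ_i t} (row 3 of V times the modal terms).
x_3(0.4) = (-2)·1·e^{-4·0.4} + 0·5·e^{-2·0.4} + 1·2·e^{-1·0.4} = (-2)·0.201897 + 0·0.449329 + 2·0.670320 = 0.9368.

0.9368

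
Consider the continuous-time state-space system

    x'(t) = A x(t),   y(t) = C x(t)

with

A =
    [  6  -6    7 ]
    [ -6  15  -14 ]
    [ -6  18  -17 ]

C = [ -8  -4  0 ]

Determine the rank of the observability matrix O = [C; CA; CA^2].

1

CA = [[-24, -12, 0]]
CA^2 = [[-72, -36, 0]]
Observability matrix O = [C; CA; CA^2] = [[-8, -4, 0], [-24, -12, 0], [-72, -36, 0]]
Every row of O is a scalar multiple of row 1 = [-8, -4, 0] (multipliers 1, 3, 9), so the rows span a one-dimensional space.
O ≠ 0, hence rank(O) = 1.
rank(O) = 1 < n = 3, so the pair (A, C) is not completely observable.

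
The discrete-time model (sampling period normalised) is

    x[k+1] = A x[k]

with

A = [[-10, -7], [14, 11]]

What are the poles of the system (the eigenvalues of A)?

det(zI - A) = z^2 - (tr A)z + det A, with tr A = (-10) + 11 = 1 and det A = (-10)·11 - (-7)·14 = -110 - (-98) = -12.
So p(z) = det(zI - A) = z^2 - z - 12.
Factor z^2 - z - 12: two numbers with sum 1 and product -12 are 4 and -3, so z^2 - z - 12 = (z - 4)(z + 3).
Hence p(z) = (z - 4) (z + 3), with roots -3, 4.

-3, 4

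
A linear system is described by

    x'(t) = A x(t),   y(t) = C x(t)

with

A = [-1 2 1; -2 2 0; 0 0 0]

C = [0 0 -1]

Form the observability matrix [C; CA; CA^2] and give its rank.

1

CA = [[0, 0, 0]]
CA^2 = [[0, 0, 0]]
Observability matrix O = [C; CA; CA^2] = [[0, 0, -1], [0, 0, 0], [0, 0, 0]]
Every row of O is a scalar multiple of row 1 = [0, 0, -1] (multipliers 1, 0, 0), so the rows span a one-dimensional space.
O ≠ 0, hence rank(O) = 1.
rank(O) = 1 < n = 3, so the pair (A, C) is not completely observable.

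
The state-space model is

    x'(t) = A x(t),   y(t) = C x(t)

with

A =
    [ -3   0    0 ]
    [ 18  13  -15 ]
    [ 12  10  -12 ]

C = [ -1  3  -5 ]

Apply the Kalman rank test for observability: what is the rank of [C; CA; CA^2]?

2

CA = [[-3, -11, 15]]
CA^2 = [[-9, 7, -15]]
Observability matrix O = [C; CA; CA^2] = [[-1, 3, -5], [-3, -11, 15], [-9, 7, -15]]
The columns c1, c2, c3 of O are linearly dependent: -c1 + 3·c2 + 2·c3 = 0 (check each entry), so rank(O) ≤ 2.
The 2×2 minor from rows 1, 2, columns 1, 2 is (-1)·(-11) - 3·(-3) = 11 - (-9) = 20 ≠ 0, so rank(O) = 2.
rank(O) = 2 < n = 3, so the pair (A, C) is not completely observable.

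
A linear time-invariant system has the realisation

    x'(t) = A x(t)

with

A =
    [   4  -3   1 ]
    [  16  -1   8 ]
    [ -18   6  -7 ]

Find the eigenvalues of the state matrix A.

det(sI - A) = s^3 - (tr A)s^2 + (M11 + M22 + M33)s - det A, where Mii is the 2×2 principal minor of A obtained by deleting row i and column i.
tr A = 4 + (-1) + (-7) = -4; M11 = (-1)·(-7) - 8·6 = 7 - 48 = -41; M22 = 4·(-7) - 1·(-18) = -28 - (-18) = -10; M33 = 4·(-1) - (-3)·16 = -4 - (-48) = 44; sum of minors = -7.
det A = 4·((-1)·(-7) - 8·6) - (-3)·(16·(-7) - 8·(-18)) + 1·(16·6 - (-1)·(-18)) = 4·(-41) - (-3)·32 + 1·78 = 10.
So p(s) = det(sI - A) = s^3 + 4s^2 - 7s - 10.
Rational-root test: any integer root divides -10. Testing small divisors, s = -1 works: p(-1) = -1 + 4 + 7 + (-10) = 0, so (s + 1) is a factor.
Dividing, p(s) = (s + 1)(s^2 + 3s - 10).
Factor s^2 + 3s - 10: two numbers with sum -3 and product -10 are 2 and -5, so s^2 + 3s - 10 = (s - 2)(s + 5).
Hence p(s) = (s - 2) (s + 1) (s + 5), with roots -5, -1, 2.
At least one eigenvalue has non-negative real part, so the system is not asymptotically stable.

-5, -1, 2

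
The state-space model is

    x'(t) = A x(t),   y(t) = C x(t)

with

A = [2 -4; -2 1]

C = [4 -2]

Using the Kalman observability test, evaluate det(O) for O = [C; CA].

CA = [[12, -18]]
Observability matrix O = [C; CA] = [[4, -2], [12, -18]]
det(O) = 4·(-18) - (-2)·12 = -72 - (-24) = -48
Since det(O) ≠ 0, rank(O) = 2 and the system is completely observable.

-48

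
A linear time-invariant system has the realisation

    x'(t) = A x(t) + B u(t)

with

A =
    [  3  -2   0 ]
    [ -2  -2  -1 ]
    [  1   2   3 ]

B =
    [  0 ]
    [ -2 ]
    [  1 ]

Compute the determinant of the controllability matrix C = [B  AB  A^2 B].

AB = [[4], [3], [-1]]
A^2B = [[6], [-13], [7]]
Controllability matrix C = [B  AB  A^2B] = [[0, 4, 6], [-2, 3, -13], [1, -1, 7]]
Expanding along the first row, det(C) = 0·(3·7 - (-13)·(-1)) - 4·((-2)·7 - (-13)·1) + 6·((-2)·(-1) - 3·1) = 0·8 - 4·(-1) + 6·(-1) = -2
Since det(C) ≠ 0, rank(C) = 3 and the system is completely controllable.

-2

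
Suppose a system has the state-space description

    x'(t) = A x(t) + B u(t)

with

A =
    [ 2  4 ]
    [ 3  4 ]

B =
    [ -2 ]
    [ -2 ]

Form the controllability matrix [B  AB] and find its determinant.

AB = [[-12], [-14]]
Controllability matrix C = [B  AB] = [[-2, -12], [-2, -14]]
det(C) = (-2)·(-14) - (-12)·(-2) = 28 - 24 = 4
Since det(C) ≠ 0, rank(C) = 2 and the system is completely controllable.

4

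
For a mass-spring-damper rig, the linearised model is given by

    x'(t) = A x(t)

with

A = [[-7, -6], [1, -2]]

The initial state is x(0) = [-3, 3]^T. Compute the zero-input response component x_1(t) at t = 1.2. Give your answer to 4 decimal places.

-0.0764

det(sI - A) = s^2 - (tr A)s + det A, with tr A = (-7) + (-2) = -9 and det A = (-7)·(-2) - (-6)·1 = 14 - (-6) = 20.
So p(s) = det(sI - A) = s^2 + 9s + 20.
Factor s^2 + 9s + 20: two numbers with sum -9 and product 20 are -4 and -5, so s^2 + 9s + 20 = (s + 4)(s + 5).
Hence p(s) = (s + 4) (s + 5), with roots -5, -4.
The eigenvalues -5, -4 are distinct and real, so A is diagonalisable and x(t) = e^{At} x(0) = V diag(e^{λ_i t}) V^{-1} x(0), where the columns of V are the eigenvectors.
λ = -5: A - (-5)I = [[-2, -6], [1, 3]]. Row 1 gives (-2)·v1 + (-6)·v2 = 0, so take v_1 = [3, -1]^T.
λ = -4: A - (-4)I = [[-3, -6], [1, 2]]. Row 1 gives (-3)·v1 + (-6)·v2 = 0, so take v_2 = [-2, 1]^T.
V = [v_1 v_2] = [[3, -2], [-1, 1]] has det V = 1, so V^{-1} = adj(V)/det V = [[1, 2], [1, 3]].
Modal coordinates z(0) = V^{-1} x(0): 1·(-3) + 2·3 = 3; 1·(-3) + 3·3 = 6; so z(0) = [3, 6]^T.
x_1(t) = Σ_i (v_i)_1 · z_i(0) · e^{λ_i t} (row 1 of V times the modal terms).
x_1(1.2) = 3·3·e^{-5·1.2} + (-2)·6·e^{-4·1.2} = 9·0.002479 + (-12)·0.008230 = -0.0764.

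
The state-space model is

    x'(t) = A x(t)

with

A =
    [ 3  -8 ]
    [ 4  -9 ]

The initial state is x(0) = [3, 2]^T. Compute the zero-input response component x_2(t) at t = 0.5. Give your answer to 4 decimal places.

det(sI - A) = s^2 - (tr A)s + det A, with tr A = 3 + (-9) = -6 and det A = 3·(-9) - (-8)·4 = -27 - (-32) = 5.
So p(s) = det(sI - A) = s^2 + 6s + 5.
Factor s^2 + 6s + 5: two numbers with sum -6 and product 5 are -1 and -5, so s^2 + 6s + 5 = (s + 1)(s + 5).
Hence p(s) = (s + 1) (s + 5), with roots -5, -1.
The eigenvalues -5, -1 are distinct and real, so A is diagonalisable and x(t) = e^{At} x(0) = V diag(e^{λ_i t}) V^{-1} x(0), where the columns of V are the eigenvectors.
λ = -5: A - (-5)I = [[8, -8], [4, -4]]. Row 1 gives 8·v1 + (-8)·v2 = 0, so take v_1 = [-1, -1]^T.
λ = -1: A - (-1)I = [[4, -8], [4, -8]]. Row 1 gives 4·v1 + (-8)·v2 = 0, so take v_2 = [2, 1]^T.
V = [v_1 v_2] = [[-1, 2], [-1, 1]] has det V = 1, so V^{-1} = adj(V)/det V = [[1, -2], [1, -1]].
Modal coordinates z(0) = V^{-1} x(0): 1·3 + (-2)·2 = -1; 1·3 + (-1)·2 = 1; so z(0) = [-1, 1]^T.
x_2(t) = Σ_i (v_i)_2 · z_i(0) · e^{λ_i t} (row 2 of V times the modal terms).
x_2(0.5) = (-1)·(-1)·e^{-5·0.5} + 1·1·e^{-1·0.5} = 1·0.082085 + 1·0.606531 = 0.6886.

0.6886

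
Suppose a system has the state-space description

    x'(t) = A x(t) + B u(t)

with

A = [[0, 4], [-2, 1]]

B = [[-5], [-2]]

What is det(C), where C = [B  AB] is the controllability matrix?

-56

AB = [[-8], [8]]
Controllability matrix C = [B  AB] = [[-5, -8], [-2, 8]]
det(C) = (-5)·8 - (-8)·(-2) = -40 - 16 = -56
Since det(C) ≠ 0, rank(C) = 2 and the system is completely controllable.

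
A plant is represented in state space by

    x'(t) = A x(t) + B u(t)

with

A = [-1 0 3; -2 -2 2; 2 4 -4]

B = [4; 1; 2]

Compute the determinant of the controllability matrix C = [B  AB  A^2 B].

904

AB = [[2], [-6], [4]]
A^2B = [[10], [16], [-36]]
Controllability matrix C = [B  AB  A^2B] = [[4, 2, 10], [1, -6, 16], [2, 4, -36]]
Expanding along the first row, det(C) = 4·((-6)·(-36) - 16·4) - 2·(1·(-36) - 16·2) + 10·(1·4 - (-6)·2) = 4·152 - 2·(-68) + 10·16 = 904
Since det(C) ≠ 0, rank(C) = 3 and the system is completely controllable.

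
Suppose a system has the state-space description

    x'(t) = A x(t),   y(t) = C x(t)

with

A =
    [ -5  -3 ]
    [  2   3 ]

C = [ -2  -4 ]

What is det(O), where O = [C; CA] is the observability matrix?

CA = [[2, -6]]
Observability matrix O = [C; CA] = [[-2, -4], [2, -6]]
det(O) = (-2)·(-6) - (-4)·2 = 12 - (-8) = 20
Since det(O) ≠ 0, rank(O) = 2 and the system is completely observable.

20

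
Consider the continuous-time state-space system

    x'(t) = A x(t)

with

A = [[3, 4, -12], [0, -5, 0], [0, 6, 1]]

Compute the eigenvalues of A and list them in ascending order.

-5, 1, 3

det(sI - A) = s^3 - (tr A)s^2 + (M11 + M22 + M33)s - det A, where Mii is the 2×2 principal minor of A obtained by deleting row i and column i.
tr A = 3 + (-5) + 1 = -1; M11 = (-5)·1 - 0·6 = -5 - 0 = -5; M22 = 3·1 - (-12)·0 = 3 - 0 = 3; M33 = 3·(-5) - 4·0 = -15 - 0 = -15; sum of minors = -17.
det A = 3·((-5)·1 - 0·6) - 4·(0·1 - 0·0) + (-12)·(0·6 - (-5)·0) = 3·(-5) - 4·0 + (-12)·0 = -15.
So p(s) = det(sI - A) = s^3 + s^2 - 17s + 15.
Rational-root test: any integer root divides 15. Testing small divisors, s = 1 works: p(1) = 1 + 1 + (-17) + 15 = 0, so (s - 1) is a factor.
Dividing, p(s) = (s - 1)(s^2 + 2s - 15).
Factor s^2 + 2s - 15: two numbers with sum -2 and product -15 are 3 and -5, so s^2 + 2s - 15 = (s - 3)(s + 5).
Hence p(s) = (s - 3) (s - 1) (s + 5), with roots -5, 1, 3.
At least one eigenvalue has non-negative real part, so the system is not asymptotically stable.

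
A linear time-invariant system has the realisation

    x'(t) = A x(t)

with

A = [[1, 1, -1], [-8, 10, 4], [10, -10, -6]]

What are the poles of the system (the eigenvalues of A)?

-1, 2, 4

det(sI - A) = s^3 - (tr A)s^2 + (M11 + M22 + M33)s - det A, where Mii is the 2×2 principal minor of A obtained by deleting row i and column i.
tr A = 1 + 10 + (-6) = 5; M11 = 10·(-6) - 4·(-10) = -60 - (-40) = -20; M22 = 1·(-6) - (-1)·10 = -6 - (-10) = 4; M33 = 1·10 - 1·(-8) = 10 - (-8) = 18; sum of minors = 2.
det A = 1·(10·(-6) - 4·(-10)) - 1·((-8)·(-6) - 4·10) + (-1)·((-8)·(-10) - 10·10) = 1·(-20) - 1·8 + (-1)·(-20) = -8.
So p(s) = det(sI - A) = s^3 - 5s^2 + 2s + 8.
Rational-root test: any integer root divides 8. Testing small divisors, s = -1 works: p(-1) = -1 + (-5) + (-2) + 8 = 0, so (s + 1) is a factor.
Dividing, p(s) = (s + 1)(s^2 - 6s + 8).
Factor s^2 - 6s + 8: two numbers with sum 6 and product 8 are 4 and 2, so s^2 - 6s + 8 = (s - 4)(s - 2).
Hence p(s) = (s - 4) (s - 2) (s + 1), with roots -1, 2, 4.
At least one eigenvalue has non-negative real part, so the system is not asymptotically stable.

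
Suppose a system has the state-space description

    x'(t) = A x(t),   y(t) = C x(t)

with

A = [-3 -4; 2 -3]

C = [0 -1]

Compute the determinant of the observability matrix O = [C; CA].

-2

CA = [[-2, 3]]
Observability matrix O = [C; CA] = [[0, -1], [-2, 3]]
det(O) = 0·3 - (-1)·(-2) = 0 - 2 = -2
Since det(O) ≠ 0, rank(O) = 2 and the system is completely observable.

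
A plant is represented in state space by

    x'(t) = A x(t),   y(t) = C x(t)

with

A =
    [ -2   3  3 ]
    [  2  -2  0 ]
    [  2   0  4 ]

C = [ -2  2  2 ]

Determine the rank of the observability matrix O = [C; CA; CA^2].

CA = [[12, -10, 2]]
CA^2 = [[-40, 56, 44]]
Observability matrix O = [C; CA; CA^2] = [[-2, 2, 2], [12, -10, 2], [-40, 56, 44]]
det(O) = (-2)·((-10)·44 - 2·56) - 2·(12·44 - 2·(-40)) + 2·(12·56 - (-10)·(-40)) = (-2)·(-552) - 2·608 + 2·272 = 432 ≠ 0, so rank(O) = 3.
rank(O) = 3 = n, so the pair (A, C) is completely observable.

3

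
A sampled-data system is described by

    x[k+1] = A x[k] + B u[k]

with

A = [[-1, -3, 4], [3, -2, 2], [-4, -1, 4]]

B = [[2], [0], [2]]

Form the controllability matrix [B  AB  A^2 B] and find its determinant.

AB = [[6], [10], [0]]
A^2B = [[-36], [-2], [-34]]
Controllability matrix C = [B  AB  A^2B] = [[2, 6, -36], [0, 10, -2], [2, 0, -34]]
Expanding along the first row, det(C) = 2·(10·(-34) - (-2)·0) - 6·(0·(-34) - (-2)·2) + (-36)·(0·0 - 10·2) = 2·(-340) - 6·4 + (-36)·(-20) = 16
Since det(C) ≠ 0, rank(C) = 3 and the system is completely controllable.

16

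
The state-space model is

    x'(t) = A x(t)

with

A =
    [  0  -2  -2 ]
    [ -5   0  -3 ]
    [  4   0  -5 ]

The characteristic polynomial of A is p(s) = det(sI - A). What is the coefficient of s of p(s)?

-2

Expand det(sI - A) for the 3×3 matrix.
p(s) = s^3 + 5s^2 - 2s - 74.
(Check: constant term = det(-A) = (-1)^3 det A = -74; coefficient of s^2 = -tr A = 5.)
The coefficient of s is -2.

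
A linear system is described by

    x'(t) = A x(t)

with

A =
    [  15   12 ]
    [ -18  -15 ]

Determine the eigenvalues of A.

det(sI - A) = s^2 - (tr A)s + det A, with tr A = 15 + (-15) = 0 and det A = 15·(-15) - 12·(-18) = -225 - (-216) = -9.
So p(s) = det(sI - A) = s^2 - 9.
Factor s^2 - 9: two numbers with sum 0 and product -9 are 3 and -3, so s^2 - 9 = (s - 3)(s + 3).
Hence p(s) = (s - 3) (s + 3), with roots -3, 3.
At least one eigenvalue has non-negative real part, so the system is not asymptotically stable.

-3, 3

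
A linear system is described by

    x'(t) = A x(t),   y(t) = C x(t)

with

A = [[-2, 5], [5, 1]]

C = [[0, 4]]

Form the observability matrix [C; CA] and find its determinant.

CA = [[20, 4]]
Observability matrix O = [C; CA] = [[0, 4], [20, 4]]
det(O) = 0·4 - 4·20 = 0 - 80 = -80
Since det(O) ≠ 0, rank(O) = 2 and the system is completely observable.

-80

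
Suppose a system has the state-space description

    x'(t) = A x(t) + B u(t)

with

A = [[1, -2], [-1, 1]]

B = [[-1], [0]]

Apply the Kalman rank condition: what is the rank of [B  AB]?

2

AB = [[-1], [1]]
Controllability matrix C = [B  AB] = [[-1, -1], [0, 1]]
det(C) = (-1)·1 - (-1)·0 = -1 - 0 = -1 ≠ 0, so rank(C) = 2.
rank(C) = 2 = n, so the pair (A, B) is completely controllable.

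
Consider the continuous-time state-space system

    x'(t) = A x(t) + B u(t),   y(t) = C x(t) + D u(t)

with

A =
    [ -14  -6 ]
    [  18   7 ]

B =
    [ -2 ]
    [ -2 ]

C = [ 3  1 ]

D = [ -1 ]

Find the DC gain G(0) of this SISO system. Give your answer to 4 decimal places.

G(0) = C(-A)^{-1}B + D = -C A^{-1} B + D.
det A = 10, so A^{-1} = (1/10)·adj(A) = [[7/10, 3/5], [-9/5, -7/5]]
A^{-1} B = [-13/5, 32/5]^T
C A^{-1} B = -7/5
G(0) = D - C A^{-1} B = -1 - (-7/5) = 2/5 ≈ 0.4000

0.4000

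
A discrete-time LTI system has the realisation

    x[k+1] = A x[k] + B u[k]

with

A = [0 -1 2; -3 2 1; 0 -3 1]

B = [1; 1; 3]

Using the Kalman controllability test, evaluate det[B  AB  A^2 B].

-135

AB = [[5], [2], [0]]
A^2B = [[-2], [-11], [-6]]
Controllability matrix C = [B  AB  A^2B] = [[1, 5, -2], [1, 2, -11], [3, 0, -6]]
Expanding along the first row, det(C) = 1·(2·(-6) - (-11)·0) - 5·(1·(-6) - (-11)·3) + (-2)·(1·0 - 2·3) = 1·(-12) - 5·27 + (-2)·(-6) = -135
Since det(C) ≠ 0, rank(C) = 3 and the system is completely controllable.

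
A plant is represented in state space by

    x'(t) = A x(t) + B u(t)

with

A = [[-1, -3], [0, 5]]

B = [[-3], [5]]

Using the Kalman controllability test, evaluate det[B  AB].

AB = [[-12], [25]]
Controllability matrix C = [B  AB] = [[-3, -12], [5, 25]]
det(C) = (-3)·25 - (-12)·5 = -75 - (-60) = -15
Since det(C) ≠ 0, rank(C) = 2 and the system is completely controllable.

-15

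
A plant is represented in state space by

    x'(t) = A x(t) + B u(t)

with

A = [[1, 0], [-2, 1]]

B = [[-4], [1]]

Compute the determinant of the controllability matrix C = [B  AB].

-32

AB = [[-4], [9]]
Controllability matrix C = [B  AB] = [[-4, -4], [1, 9]]
det(C) = (-4)·9 - (-4)·1 = -36 - (-4) = -32
Since det(C) ≠ 0, rank(C) = 2 and the system is completely controllable.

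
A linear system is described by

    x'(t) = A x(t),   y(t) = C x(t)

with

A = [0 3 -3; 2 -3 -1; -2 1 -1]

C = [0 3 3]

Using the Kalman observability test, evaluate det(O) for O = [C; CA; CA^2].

CA = [[0, -6, -6]]
CA^2 = [[0, 12, 12]]
Observability matrix O = [C; CA; CA^2] = [[0, 3, 3], [0, -6, -6], [0, 12, 12]]
Expanding along the first row, det(O) = 0·((-6)·12 - (-6)·12) - 3·(0·12 - (-6)·0) + 3·(0·12 - (-6)·0) = 0·0 - 3·0 + 3·0 = 0
Since det(O) = 0, rank(O) < 3 and the system is not completely observable.

0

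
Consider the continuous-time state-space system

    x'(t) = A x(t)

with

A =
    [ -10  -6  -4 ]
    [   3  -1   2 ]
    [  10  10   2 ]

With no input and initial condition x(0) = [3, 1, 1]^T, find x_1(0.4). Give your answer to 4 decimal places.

det(sI - A) = s^3 - (tr A)s^2 + (M11 + M22 + M33)s - det A, where Mii is the 2×2 principal minor of A obtained by deleting row i and column i.
tr A = (-10) + (-1) + 2 = -9; M11 = (-1)·2 - 2·10 = -2 - 20 = -22; M22 = (-10)·2 - (-4)·10 = -20 - (-40) = 20; M33 = (-10)·(-1) - (-6)·3 = 10 - (-18) = 28; sum of minors = 26.
det A = (-10)·((-1)·2 - 2·10) - (-6)·(3·2 - 2·10) + (-4)·(3·10 - (-1)·10) = (-10)·(-22) - (-6)·(-14) + (-4)·40 = -24.
So p(s) = det(sI - A) = s^3 + 9s^2 + 26s + 24.
Rational-root test: any integer root divides 24. Testing small divisors, s = -2 works: p(-2) = -8 + 36 + (-52) + 24 = 0, so (s + 2) is a factor.
Dividing, p(s) = (s + 2)(s^2 + 7s + 12).
Factor s^2 + 7s + 12: two numbers with sum -7 and product 12 are -3 and -4, so s^2 + 7s + 12 = (s + 3)(s + 4).
Hence p(s) = (s + 2) (s + 3) (s + 4), with roots -4, -3, -2.
The eigenvalues -4, -3, -2 are distinct and real, so A is diagonalisable and x(t) = e^{At} x(0) = V diag(e^{λ_i t}) V^{-1} x(0), where the columns of V are the eigenvectors.
λ = -4: A - (-4)I = [[-6, -6, -4], [3, 3, 2], [10, 10, 6]]. v must be orthogonal to every row; (row 1) × (row 3) = [4, -4, 0], so take v_1 = [1, -1, 0]^T.
λ = -3: A - (-3)I = [[-7, -6, -4], [3, 2, 2], [10, 10, 5]]. v must be orthogonal to every row; (row 1) × (row 2) = [-4, 2, 4], so take v_2 = [2, -1, -2]^T.
λ = -2: A - (-2)I = [[-8, -6, -4], [3, 1, 2], [10, 10, 4]]. v must be orthogonal to every row; (row 1) × (row 2) = [-8, 4, 10], so take v_3 = [-4, 2, 5]^T.
V = [v_1 v_2 v_3] = [[1, 2, -4], [-1, -1, 2], [0, -2, 5]] has det V = 1, so V^{-1} = adj(V)/det V = [[-1, -2, 0], [5, 5, 2], [2, 2, 1]].
Modal coordinates z(0) = V^{-1} x(0): (-1)·3 + (-2)·1 + 0·1 = -5; 5·3 + 5·1 + 2·1 = 22; 2·3 + 2·1 + 1·1 = 9; so z(0) = [-5, 22, 9]^T.
x_1(t) = Σ_i (v_i)_1 · z_i(0) · e^{λ_i t} (row 1 of V times the modal terms).
x_1(0.4) = 1·(-5)·e^{-4·0.4} + 2·22·e^{-3·0.4} + (-4)·9·e^{-2·0.4} = (-5)·0.201897 + 44·0.301194 + (-36)·0.449329 = -3.9328.

-3.9328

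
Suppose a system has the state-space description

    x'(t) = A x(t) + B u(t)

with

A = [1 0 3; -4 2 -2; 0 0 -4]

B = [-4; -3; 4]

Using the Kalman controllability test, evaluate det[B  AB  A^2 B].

-704

AB = [[8], [2], [-16]]
A^2B = [[-40], [4], [64]]
Controllability matrix C = [B  AB  A^2B] = [[-4, 8, -40], [-3, 2, 4], [4, -16, 64]]
Expanding along the first row, det(C) = (-4)·(2·64 - 4·(-16)) - 8·((-3)·64 - 4·4) + (-40)·((-3)·(-16) - 2·4) = (-4)·192 - 8·(-208) + (-40)·40 = -704
Since det(C) ≠ 0, rank(C) = 3 and the system is completely controllable.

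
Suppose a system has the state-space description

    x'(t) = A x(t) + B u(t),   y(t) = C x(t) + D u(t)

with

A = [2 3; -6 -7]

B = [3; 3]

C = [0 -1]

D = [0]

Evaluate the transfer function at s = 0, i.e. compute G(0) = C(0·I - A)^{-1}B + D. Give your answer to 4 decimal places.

G(0) = C(-A)^{-1}B + D = -C A^{-1} B + D.
det A = 4, so A^{-1} = (1/4)·adj(A) = [[-7/4, -3/4], [3/2, 1/2]]
A^{-1} B = [-15/2, 6]^T
C A^{-1} B = -6
G(0) = D - C A^{-1} B = 0 - (-6) = 6

6.0000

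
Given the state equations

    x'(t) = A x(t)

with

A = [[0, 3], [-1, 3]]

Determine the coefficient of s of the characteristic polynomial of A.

For a 2×2 matrix, det(sI - A) = s^2 - (tr A)s + det A.
tr A = 3, det A = 3.
So p(s) = s^2 - 3s + 3.
The coefficient of s is -3.

-3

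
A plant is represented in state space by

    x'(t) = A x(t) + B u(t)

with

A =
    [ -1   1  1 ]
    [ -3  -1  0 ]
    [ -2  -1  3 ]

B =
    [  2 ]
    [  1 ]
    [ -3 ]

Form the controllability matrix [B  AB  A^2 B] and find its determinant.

1625

AB = [[-4], [-7], [-14]]
A^2B = [[-17], [19], [-27]]
Controllability matrix C = [B  AB  A^2B] = [[2, -4, -17], [1, -7, 19], [-3, -14, -27]]
Expanding along the first row, det(C) = 2·((-7)·(-27) - 19·(-14)) - (-4)·(1·(-27) - 19·(-3)) + (-17)·(1·(-14) - (-7)·(-3)) = 2·455 - (-4)·30 + (-17)·(-35) = 1625
Since det(C) ≠ 0, rank(C) = 3 and the system is completely controllable.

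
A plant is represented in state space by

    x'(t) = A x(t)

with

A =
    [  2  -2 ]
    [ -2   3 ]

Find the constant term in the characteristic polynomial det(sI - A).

For a 2×2 matrix, det(sI - A) = s^2 - (tr A)s + det A.
tr A = 5, det A = 2.
So p(s) = s^2 - 5s + 2.
The constant term is 2.

2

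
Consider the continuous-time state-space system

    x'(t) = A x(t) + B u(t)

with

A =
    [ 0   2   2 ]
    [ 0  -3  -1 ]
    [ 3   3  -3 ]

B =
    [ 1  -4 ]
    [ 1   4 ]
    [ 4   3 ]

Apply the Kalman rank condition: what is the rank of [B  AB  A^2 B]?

AB = [[10, 14], [-7, -15], [-6, -9]]
A^2B = [[-26, -48], [27, 54], [27, 24]]
Controllability matrix C = [B  AB  A^2B] = [[1, -4, 10, 14, -26, -48], [1, 4, -7, -15, 27, 54], [4, 3, -6, -9, 27, 24]]
Take the 3×3 submatrix of C formed by columns 1, 2, 3: [[1, -4, 10], [1, 4, -7], [4, 3, -6]]. Its determinant is 1·(4·(-6) - (-7)·3) - (-4)·(1·(-6) - (-7)·4) + 10·(1·3 - 4·4) = 1·(-3) - (-4)·22 + 10·(-13) = -45 ≠ 0.
So rank(C) ≥ 3; since C has 3 rows, rank(C) = 3.
rank(C) = 3 = n, so the pair (A, B) is completely controllable.

3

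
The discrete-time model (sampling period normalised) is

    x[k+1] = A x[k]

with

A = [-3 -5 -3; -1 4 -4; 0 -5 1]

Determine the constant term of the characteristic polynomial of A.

-28

Expand det(zI - A) for the 3×3 matrix.
p(z) = z^3 - 2z^2 - 36z - 28.
(Check: constant term = det(-A) = (-1)^3 det A = -28; coefficient of z^2 = -tr A = -2.)
The constant term is -28.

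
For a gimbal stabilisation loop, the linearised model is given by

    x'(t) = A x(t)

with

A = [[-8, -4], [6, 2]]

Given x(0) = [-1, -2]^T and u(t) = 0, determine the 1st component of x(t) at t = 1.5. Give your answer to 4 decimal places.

0.2814

det(sI - A) = s^2 - (tr A)s + det A, with tr A = (-8) + 2 = -6 and det A = (-8)·2 - (-4)·6 = -16 - (-24) = 8.
So p(s) = det(sI - A) = s^2 + 6s + 8.
Factor s^2 + 6s + 8: two numbers with sum -6 and product 8 are -2 and -4, so s^2 + 6s + 8 = (s + 2)(s + 4).
Hence p(s) = (s + 2) (s + 4), with roots -4, -2.
The eigenvalues -4, -2 are distinct and real, so A is diagonalisable and x(t) = e^{At} x(0) = V diag(e^{λ_i t}) V^{-1} x(0), where the columns of V are the eigenvectors.
λ = -4: A - (-4)I = [[-4, -4], [6, 6]]. Row 1 gives (-4)·v1 + (-4)·v2 = 0, so take v_1 = [1, -1]^T.
λ = -2: A - (-2)I = [[-6, -4], [6, 4]]. Row 1 gives (-6)·v1 + (-4)·v2 = 0, so take v_2 = [-2, 3]^T.
V = [v_1 v_2] = [[1, -2], [-1, 3]] has det V = 1, so V^{-1} = adj(V)/det V = [[3, 2], [1, 1]].
Modal coordinates z(0) = V^{-1} x(0): 3·(-1) + 2·(-2) = -7; 1·(-1) + 1·(-2) = -3; so z(0) = [-7, -3]^T.
x_1(t) = Σ_i (v_i)_1 · z_i(0) · e^{λ_i t} (row 1 of V times the modal terms).
x_1(1.5) = 1·(-7)·e^{-4·1.5} + (-2)·(-3)·e^{-2·1.5} = (-7)·0.002479 + 6·0.049787 = 0.2814.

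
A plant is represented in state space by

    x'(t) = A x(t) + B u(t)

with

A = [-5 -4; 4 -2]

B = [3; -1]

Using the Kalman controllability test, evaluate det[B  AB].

AB = [[-11], [14]]
Controllability matrix C = [B  AB] = [[3, -11], [-1, 14]]
det(C) = 3·14 - (-11)·(-1) = 42 - 11 = 31
Since det(C) ≠ 0, rank(C) = 2 and the system is completely controllable.

31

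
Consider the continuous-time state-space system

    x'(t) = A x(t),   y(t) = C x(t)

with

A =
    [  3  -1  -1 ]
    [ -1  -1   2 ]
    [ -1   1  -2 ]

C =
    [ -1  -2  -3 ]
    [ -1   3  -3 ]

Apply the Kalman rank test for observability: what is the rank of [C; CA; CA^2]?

3

CA = [[2, 0, 3], [-3, -5, 13]]
CA^2 = [[3, 1, -8], [-17, 21, -33]]
Observability matrix O = [C; CA; CA^2] = [[-1, -2, -3], [-1, 3, -3], [2, 0, 3], [-3, -5, 13], [3, 1, -8], [-17, 21, -33]]
Take the 3×3 submatrix of O formed by rows 1, 2, 3: [[-1, -2, -3], [-1, 3, -3], [2, 0, 3]]. Its determinant is (-1)·(3·3 - (-3)·0) - (-2)·((-1)·3 - (-3)·2) + (-3)·((-1)·0 - 3·2) = (-1)·9 - (-2)·3 + (-3)·(-6) = 15 ≠ 0.
So rank(O) ≥ 3; since O has 3 columns, rank(O) = 3.
rank(O) = 3 = n, so the pair (A, C) is completely observable.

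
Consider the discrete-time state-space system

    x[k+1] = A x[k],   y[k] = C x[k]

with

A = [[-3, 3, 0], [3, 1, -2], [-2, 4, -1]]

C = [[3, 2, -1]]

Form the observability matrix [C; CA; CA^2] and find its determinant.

CA = [[-1, 7, -3]]
CA^2 = [[30, -8, -11]]
Observability matrix O = [C; CA; CA^2] = [[3, 2, -1], [-1, 7, -3], [30, -8, -11]]
Expanding along the first row, det(O) = 3·(7·(-11) - (-3)·(-8)) - 2·((-1)·(-11) - (-3)·30) + (-1)·((-1)·(-8) - 7·30) = 3·(-101) - 2·101 + (-1)·(-202) = -303
Since det(O) ≠ 0, rank(O) = 3 and the system is completely observable.

-303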